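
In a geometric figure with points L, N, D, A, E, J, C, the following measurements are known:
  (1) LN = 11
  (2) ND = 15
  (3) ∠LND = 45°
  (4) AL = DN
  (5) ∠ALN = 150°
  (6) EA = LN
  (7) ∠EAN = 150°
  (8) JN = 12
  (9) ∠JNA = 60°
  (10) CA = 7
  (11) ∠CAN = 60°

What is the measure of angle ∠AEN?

From the given relations: AL = DN = 15; EA = LN = 11.
Step 1: By the law of cosines on triangle NLA: NA² = 11² + 15² − 2·11·15·cos(150°) = 631.79, so NA ≈ 25.14.
Step 2: By the law of cosines on triangle EAN: EN² = 11² + 25.14² − 2·11·25.14·cos(150°) = 1231.68, so EN ≈ 35.1.
Step 3: By the inverse law of cosines on triangle AEN: cos(∠AEN) = (11² + 35.1² − 25.14²) / (2·11·35.1) = 720.89/772.1 = 0.9337, so ∠AEN = 20.98°.

Therefore, the measure of angle ∠AEN = 20.98°.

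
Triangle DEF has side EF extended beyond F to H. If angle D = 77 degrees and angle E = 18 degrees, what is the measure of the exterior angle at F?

The interior angle at F is 180 - 77 - 18 = 85 degrees.
The exterior angle and interior angle at F are supplementary:
Exterior angle = 180 - 85 = 95 degrees.

95 degrees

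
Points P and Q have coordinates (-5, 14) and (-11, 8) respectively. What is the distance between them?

The horizontal distance is |-11 - -5| = 6 and the vertical distance is |8 - 14| = 6.
By the Pythagorean theorem, d = sqrt(6^2 + 6^2) = sqrt(72) = 6*sqrt(2).

6*sqrt(2)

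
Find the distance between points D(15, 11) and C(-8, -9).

d = sqrt((-23)^2 + (-20)^2) = sqrt(929)

sqrt(929)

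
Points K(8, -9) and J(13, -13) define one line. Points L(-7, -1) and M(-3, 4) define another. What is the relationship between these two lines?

Slope of line 1: m1 = (-13 - -9)/(13 - 8) = -4/5 = -4/5
Slope of line 2: m2 = (4 - -1)/(-3 - -7) = 5/4 = 5/4
m1 * m2 = -1, so perpendicular.

Perpendicular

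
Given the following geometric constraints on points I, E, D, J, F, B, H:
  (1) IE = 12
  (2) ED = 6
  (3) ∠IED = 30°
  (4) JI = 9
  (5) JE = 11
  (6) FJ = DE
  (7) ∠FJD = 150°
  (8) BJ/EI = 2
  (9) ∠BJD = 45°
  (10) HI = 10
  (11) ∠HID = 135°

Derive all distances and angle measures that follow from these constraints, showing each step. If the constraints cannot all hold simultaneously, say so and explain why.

The constraints are consistent.

From the given relations:
  FJ = DE = 6
  BJ = 2·EI = 2·12 = 24

Step 1: From IE = 12, ED = 6, and ∠IED = 30°, by the law of cosines:
  ID² = IE² + ED² - 2·IE·ED·cos(30°) = 144 + 36 - 124.7 = 55.29
  ID ≈ 7.44

Step 2: From IE = 12, IJ = 9, EJ = 11, by the inverse law of cosines:
  cos(∠EIJ) = (IE² + IJ² - EJ²) / (2·IE·IJ)
  ∠EIJ = 61.22°

Step 3: From EI = 12, EJ = 11, IJ = 9, by the inverse law of cosines:
  cos(∠IEJ) = (EI² + EJ² - IJ²) / (2·EI·EJ)
  ∠IEJ = 45.82°

Step 4: From JE = 11, JI = 9, EI = 12, by the inverse law of cosines:
  cos(∠EJI) = (JE² + JI² - EI²) / (2·JE·JI)
  ∠EJI = 72.97°

Step 5: From DI = 7.44, IH = 10, and ∠DIH = 135°, by the law of cosines:
  DH² = DI² + IH² - 2·DI·IH·cos(135°) = 55.29 + 100 + 105.2 = 260.5
  DH ≈ 16.14

Step 6: From ID = 7.44, IE = 12, DE = 6, by the inverse law of cosines:
  cos(∠DIE) = (ID² + IE² - DE²) / (2·ID·IE)
  ∠DIE = 23.79°

Step 7: From DE = 6, DI = 7.44, EI = 12, by the inverse law of cosines:
  cos(∠EDI) = (DE² + DI² - EI²) / (2·DE·DI)
  ∠EDI = 126.21°

Step 8: From DH = 16.14, DI = 7.44, HI = 10, by the inverse law of cosines:
  cos(∠HDI) = (DH² + DI² - HI²) / (2·DH·DI)
  ∠HDI = 25.99°

Step 9: From HD = 16.14, HI = 10, DI = 7.44, by the inverse law of cosines:
  cos(∠DHI) = (HD² + HI² - DI²) / (2·HD·HI)
  ∠DHI = 19.01°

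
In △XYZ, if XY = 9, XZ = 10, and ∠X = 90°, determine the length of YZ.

Since angle X = 90°, this is a right triangle and the law of cosines reduces to the Pythagorean theorem.
YZ^2 = 9^2 + 10^2 = 181
YZ = sqrt(181)

sqrt(181)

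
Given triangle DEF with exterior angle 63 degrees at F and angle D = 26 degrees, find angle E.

angle E = 63 - 26 = 37 degrees (exterior angle theorem).

37 degrees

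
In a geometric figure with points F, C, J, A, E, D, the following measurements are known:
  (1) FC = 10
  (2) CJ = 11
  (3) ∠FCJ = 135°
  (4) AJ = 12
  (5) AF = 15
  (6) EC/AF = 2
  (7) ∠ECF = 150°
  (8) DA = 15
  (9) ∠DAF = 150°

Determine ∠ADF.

Step 1: By the law of cosines on triangle DAF: DF² = 15² + 15² − 2·15·15·cos(150°) = 839.71, so DF ≈ 28.98.
Step 2: By the inverse law of cosines on triangle ADF: cos(∠ADF) = (15² + 28.98² − 15²) / (2·15·28.98) = 839.71/869.33 = 0.9659, so ∠ADF = 15°.

Therefore, the measure of angle ∠ADF = 15°.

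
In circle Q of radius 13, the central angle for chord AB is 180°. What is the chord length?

Chord = 2(13) sin(90°) = 26

26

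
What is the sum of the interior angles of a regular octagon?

The sum of interior angles of an n-sided polygon is (n - 2) * 180.
For n = 8: (8 - 2) * 180 = 6 * 180 = 1080 degrees.

1080 degrees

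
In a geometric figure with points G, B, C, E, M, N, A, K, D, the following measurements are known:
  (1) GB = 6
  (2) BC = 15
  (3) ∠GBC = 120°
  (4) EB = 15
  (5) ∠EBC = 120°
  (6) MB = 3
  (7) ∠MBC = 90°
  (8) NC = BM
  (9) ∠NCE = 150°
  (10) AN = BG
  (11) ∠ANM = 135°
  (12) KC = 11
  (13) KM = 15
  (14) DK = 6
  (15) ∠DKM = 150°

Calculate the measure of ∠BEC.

Step 1: By the law of cosines on triangle EBC: EC² = 15² + 15² − 2·15·15·cos(120°) = 675, so EC = 15·√3.
Step 2: By the inverse law of cosines on triangle BEC: cos(∠BEC) = (15² + (15·√3)² − 15²) / (2·15·15·√3) = 675/779.42 = 0.866, so ∠BEC = 30°.

Therefore, the measure of angle ∠BEC = 30°.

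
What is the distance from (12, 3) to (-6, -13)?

The horizontal distance is |-6 - 12| = 18 and the vertical distance is |-13 - 3| = 16.
By the Pythagorean theorem, d = sqrt(18^2 + 16^2) = sqrt(580) = 2*sqrt(145).

2*sqrt(145)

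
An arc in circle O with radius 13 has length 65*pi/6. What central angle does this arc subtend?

θ = 360 × 65*pi/6 / (2π × 13) = 150° (rearranging arc length formula).

150°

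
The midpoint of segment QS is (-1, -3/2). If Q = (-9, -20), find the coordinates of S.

Using the midpoint formula: M = ((x1 + x2)/2, (y1 + y2)/2)
We know M = (-1, -3/2) and Q = (-9, -20)
For x: -1 = (-9 + x2)/2, so x2 = 2*-1 - -9 = 7
For y: -3/2 = (-20 + y2)/2, so y2 = 2*-3/2 - -20 = 17
S = (7, 17)

(7, 17)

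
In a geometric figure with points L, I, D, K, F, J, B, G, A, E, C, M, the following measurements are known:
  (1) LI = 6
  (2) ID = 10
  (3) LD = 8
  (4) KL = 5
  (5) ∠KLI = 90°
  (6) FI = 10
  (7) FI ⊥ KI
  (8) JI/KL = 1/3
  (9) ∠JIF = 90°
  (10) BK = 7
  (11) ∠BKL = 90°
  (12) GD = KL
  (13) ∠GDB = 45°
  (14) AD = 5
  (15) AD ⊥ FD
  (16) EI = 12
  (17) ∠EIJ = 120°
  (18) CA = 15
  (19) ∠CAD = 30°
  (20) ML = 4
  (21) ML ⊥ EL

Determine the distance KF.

Step 1: By the law of cosines on triangle KLI: KI² = 5² + 6² − 2·5·6·cos(90°) = 61, so KI = √61.
Step 2: By the law of cosines on triangle KIF: KF² = √61² + 10² − 2·√61·10·cos(90°) = 161, so KF = √161.

Therefore, the length of KF = √161.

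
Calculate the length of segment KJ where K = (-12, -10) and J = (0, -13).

d = sqrt((0 - -12)^2 + (-13 - -10)^2)
d = sqrt(12^2 + -3^2)
d = sqrt(144 + 9)
d = sqrt(153) = 3*sqrt(17)

3*sqrt(17)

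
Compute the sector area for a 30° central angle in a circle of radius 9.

Sector area = π(9²)(1/12) = 27*pi/4

27*pi/4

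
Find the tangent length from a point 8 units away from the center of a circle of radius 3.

Let T be the point of tangency. Then OT ⊥ MT (radius ⊥ tangent).
In right triangle OTM: OM² = OT² + MT²
8² = 3² + MT²
MT² = 55, MT = sqrt(55)

sqrt(55)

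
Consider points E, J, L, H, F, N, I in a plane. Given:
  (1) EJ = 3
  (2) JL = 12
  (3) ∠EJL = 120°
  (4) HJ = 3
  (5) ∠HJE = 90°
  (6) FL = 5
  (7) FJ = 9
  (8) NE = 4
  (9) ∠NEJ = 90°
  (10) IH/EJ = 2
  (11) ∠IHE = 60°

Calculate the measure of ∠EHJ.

Step 1: By the law of cosines on triangle HJE: HE² = 3² + 3² − 2·3·3·cos(90°) = 18, so HE = 3·√2.
Step 2: By the inverse law of cosines on triangle EHJ: cos(∠EHJ) = ((3·√2)² + 3² − 3²) / (2·3·√2·3) = 18/25.46 = 0.7071, so ∠EHJ = 45°.

Therefore, the measure of angle ∠EHJ = 45°.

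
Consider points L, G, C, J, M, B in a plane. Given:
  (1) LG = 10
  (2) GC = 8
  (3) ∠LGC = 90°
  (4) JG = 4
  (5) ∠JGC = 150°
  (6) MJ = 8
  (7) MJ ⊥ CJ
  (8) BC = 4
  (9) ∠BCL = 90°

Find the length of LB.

Step 1: By the law of cosines on triangle LGC: LC² = 10² + 8² − 2·10·8·cos(90°) = 164, so LC = 2·√41.
Step 2: By the law of cosines on triangle LCB: LB² = (2·√41)² + 4² − 2·2·√41·4·cos(90°) = 180, so LB = 6·√5.

Therefore, the length of LB = 6·√5.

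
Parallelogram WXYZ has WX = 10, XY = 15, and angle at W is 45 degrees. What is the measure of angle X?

In a parallelogram, consecutive angles are supplementary (sum to 180°).
angle X = 180 - angle W
angle X = 180 - 45
angle X = 135 degrees

135 degrees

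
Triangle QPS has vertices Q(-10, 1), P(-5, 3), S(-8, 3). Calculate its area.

Using the Shoelace formula for a triangle:
Area = (1/2)|x0(y1 - y2) + x1(y2 - y0) + x2(y0 - y1)|
Area = (1/2)|-10(3 - 3) + -5(3 - 1) + -8(1 - 3)|
Area = (1/2)|0 + -10 + 16|
Area = (1/2)|6|
Area = (1/2)(6)
Area = 3

3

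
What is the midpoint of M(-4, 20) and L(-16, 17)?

M = ((x₁ + x₂)/2, (y₁ + y₂)/2)
= ((-4 + -16)/2, (20 + 17)/2)
= (-20/2, 37/2) = (-10, 37/2)

(-10, 37/2)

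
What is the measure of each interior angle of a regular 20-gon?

Each interior angle of a regular n-gon is (n - 2) * 180 / n.
For n = 20: (20 - 2) * 180 / 20 = 3240/20 = 162 degrees.

162 degrees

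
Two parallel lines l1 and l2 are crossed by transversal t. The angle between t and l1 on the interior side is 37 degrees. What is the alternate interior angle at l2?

Alternate interior angles lie on opposite sides of the transversal, between the parallel lines.
By the alternate interior angle theorem, they are equal: 37 degrees.

37 degrees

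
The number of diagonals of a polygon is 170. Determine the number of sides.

Using d = n(n - 3)/2, we solve 170 = n(n - 3)/2.
So n(n - 3) = 340.
Testing n = 20: 20 * 17 = 340 = 340. Correct.
The polygon has 20 sides.

20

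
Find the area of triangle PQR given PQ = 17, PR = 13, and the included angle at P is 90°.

Area = (1/2) * PQ * PR * sin(P)
Area = (1/2) * 17 * 13 * sin(90°)
Area = (1/2) * 17 * 13 * 1
Area = 221/2

221/2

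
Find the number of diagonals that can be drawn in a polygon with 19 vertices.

Total line segments between 19 vertices = C(19,2) = 171.
Subtract the 19 sides: 171 - 19 = 152 diagonals.

152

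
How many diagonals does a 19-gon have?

Total line segments between 19 vertices = C(19,2) = 171.
Subtract the 19 sides: 171 - 19 = 152 diagonals.

152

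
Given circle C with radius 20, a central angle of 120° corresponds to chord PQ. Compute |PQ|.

Chord = 2(20) sin(60°) = 20*sqrt(3)

20*sqrt(3)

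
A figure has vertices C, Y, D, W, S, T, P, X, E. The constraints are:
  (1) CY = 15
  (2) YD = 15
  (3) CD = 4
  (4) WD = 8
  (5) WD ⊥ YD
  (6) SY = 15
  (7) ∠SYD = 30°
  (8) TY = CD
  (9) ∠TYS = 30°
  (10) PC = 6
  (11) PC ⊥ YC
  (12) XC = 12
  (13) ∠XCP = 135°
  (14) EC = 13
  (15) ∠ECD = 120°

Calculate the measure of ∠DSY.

Step 1: By the law of cosines on triangle SYD: SD² = 15² + 15² − 2·15·15·cos(30°) = 60.29, so SD ≈ 7.76.
Step 2: By the inverse law of cosines on triangle DSY: cos(∠DSY) = (7.76² + 15² − 15²) / (2·7.76·15) = 60.29/232.94 = 0.2588, so ∠DSY = 75°.

Therefore, the measure of angle ∠DSY = 75°.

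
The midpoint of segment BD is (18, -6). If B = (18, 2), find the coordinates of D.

Using the midpoint formula: M = ((x1 + x2)/2, (y1 + y2)/2)
We know M = (18, -6) and B = (18, 2)
For x: 18 = (18 + x2)/2, so x2 = 2*18 - 18 = 18
For y: -6 = (2 + y2)/2, so y2 = 2*-6 - 2 = -14
D = (18, -14)

(18, -14)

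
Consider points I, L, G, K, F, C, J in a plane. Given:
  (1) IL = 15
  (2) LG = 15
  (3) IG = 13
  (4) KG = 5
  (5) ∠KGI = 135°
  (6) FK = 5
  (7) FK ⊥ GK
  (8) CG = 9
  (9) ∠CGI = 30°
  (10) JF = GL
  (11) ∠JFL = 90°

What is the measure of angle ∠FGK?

Step 1: By the law of cosines on triangle GKF: GF² = 5² + 5² − 2·5·5·cos(90°) = 50, so GF = 5·√2.
Step 2: By the inverse law of cosines on triangle FGK: cos(∠FGK) = ((5·√2)² + 5² − 5²) / (2·5·√2·5) = 50/70.71 = 0.7071, so ∠FGK = 45°.

Therefore, the measure of angle ∠FGK = 45°.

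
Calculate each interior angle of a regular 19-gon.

Each interior angle of a regular n-gon is (n - 2) * 180 / n.
For n = 19: (19 - 2) * 180 / 19 = 3060/19 = 3060/19 degrees.

3060/19 degrees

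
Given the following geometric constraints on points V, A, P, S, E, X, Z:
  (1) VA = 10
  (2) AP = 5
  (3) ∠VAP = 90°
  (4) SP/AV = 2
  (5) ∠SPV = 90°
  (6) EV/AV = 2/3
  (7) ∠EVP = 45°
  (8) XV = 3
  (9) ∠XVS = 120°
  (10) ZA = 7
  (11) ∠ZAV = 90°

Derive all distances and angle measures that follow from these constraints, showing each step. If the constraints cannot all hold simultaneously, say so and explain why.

The constraints are consistent.

From the given relations:
  SP = 2·AV = 2·10 = 20
  EV = 2/3·AV = 2/3·10 ≈ 6.67

Step 1: From VA = 10, AP = 5, and ∠VAP = 90°, by the law of cosines:
  VP² = VA² + AP² - 2·VA·AP·cos(90°) = 100 + 25 - 0 = 125
  VP = 5·√5

Step 2: From VA = 10, AZ = 7, and ∠VAZ = 90°, by the law of cosines:
  VZ² = VA² + AZ² - 2·VA·AZ·cos(90°) = 100 + 49 - 0 = 149
  VZ = √149

Step 3: From VP = 5·√5, PS = 20, and ∠VPS = 90°, by the law of cosines:
  VS² = VP² + PS² - 2·VP·PS·cos(90°) = 125 + 400 - 0 = 525
  VS = 5·√21

Step 4: From PV = 5·√5, VE = 6.67, and ∠PVE = 45°, by the law of cosines:
  PE² = PV² + VE² - 2·PV·VE·cos(45°) = 125 + 44.44 - 105.4 = 64.04
  PE ≈ 8

Step 5: From VA = 10, VP = 5·√5, AP = 5, by the inverse law of cosines:
  cos(∠AVP) = (VA² + VP² - AP²) / (2·VA·VP)
  ∠AVP = 26.57°

Step 6: From VA = 10, VZ = √149, AZ = 7, by the inverse law of cosines:
  cos(∠AVZ) = (VA² + VZ² - AZ²) / (2·VA·VZ)
  ∠AVZ = 34.99°

Step 7: From PA = 5, PV = 5·√5, AV = 10, by the inverse law of cosines:
  cos(∠APV) = (PA² + PV² - AV²) / (2·PA·PV)
  ∠APV = 63.43°

Step 8: From ZA = 7, ZV = √149, AV = 10, by the inverse law of cosines:
  cos(∠AZV) = (ZA² + ZV² - AV²) / (2·ZA·ZV)
  ∠AZV = 55.01°

Step 9: From SV = 5·√21, VX = 3, and ∠SVX = 120°, by the law of cosines:
  SX² = SV² + VX² - 2·SV·VX·cos(120°) = 525 + 9 + 68.74 = 602.7
  SX ≈ 24.55

Step 10: From VP = 5·√5, VS = 5·√21, PS = 20, by the inverse law of cosines:
  cos(∠PVS) = (VP² + VS² - PS²) / (2·VP·VS)
  ∠PVS = 60.79°

Step 11: From PE = 8, PV = 5·√5, EV = 6.67, by the inverse law of cosines:
  cos(∠EPV) = (PE² + PV² - EV²) / (2·PE·PV)
  ∠EPV = 36.09°

Step 12: From SP = 20, SV = 5·√21, PV = 5·√5, by the inverse law of cosines:
  cos(∠PSV) = (SP² + SV² - PV²) / (2·SP·SV)
  ∠PSV = 29.21°

Step 13: From EP = 8, EV = 6.67, PV = 5·√5, by the inverse law of cosines:
  cos(∠PEV) = (EP² + EV² - PV²) / (2·EP·EV)
  ∠PEV = 98.91°

Step 14: From SV = 5·√21, SX = 24.55, VX = 3, by the inverse law of cosines:
  cos(∠VSX) = (SV² + SX² - VX²) / (2·SV·SX)
  ∠VSX = 6.07°

Step 15: From XS = 24.55, XV = 3, SV = 5·√21, by the inverse law of cosines:
  cos(∠SXV) = (XS² + XV² - SV²) / (2·XS·XV)
  ∠SXV = 53.93°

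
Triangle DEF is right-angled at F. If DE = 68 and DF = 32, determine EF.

Rearranging the Pythagorean theorem to solve for the unknown leg:
leg^2 = hypotenuse^2 - known_leg^2 = 4624 - 1024 = 3600
leg = sqrt(3600) = 60.

60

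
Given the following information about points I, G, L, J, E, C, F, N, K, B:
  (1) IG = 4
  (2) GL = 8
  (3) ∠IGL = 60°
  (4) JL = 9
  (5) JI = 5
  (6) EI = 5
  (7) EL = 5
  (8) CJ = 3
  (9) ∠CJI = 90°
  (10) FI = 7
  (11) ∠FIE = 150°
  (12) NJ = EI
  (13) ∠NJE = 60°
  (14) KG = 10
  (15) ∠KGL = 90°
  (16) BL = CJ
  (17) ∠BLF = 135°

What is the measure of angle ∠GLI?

Step 1: By the law of cosines on triangle LGI: LI² = 8² + 4² − 2·8·4·cos(60°) = 48, so LI = 4·√3.
Step 2: By the inverse law of cosines on triangle GLI: cos(∠GLI) = (8² + (4·√3)² − 4²) / (2·8·4·√3) = 96/110.85 = 0.866, so ∠GLI = 30°.

Therefore, the measure of angle ∠GLI = 30°.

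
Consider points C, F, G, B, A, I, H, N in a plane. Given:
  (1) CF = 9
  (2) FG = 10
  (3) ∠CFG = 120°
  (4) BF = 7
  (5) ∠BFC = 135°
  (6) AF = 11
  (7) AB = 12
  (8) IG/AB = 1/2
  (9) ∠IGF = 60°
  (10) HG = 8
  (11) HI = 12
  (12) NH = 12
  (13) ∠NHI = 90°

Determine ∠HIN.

Step 1: By the law of cosines on triangle IHN: IN² = 12² + 12² − 2·12·12·cos(90°) = 288, so IN = 12·√2.
Step 2: By the inverse law of cosines on triangle HIN: cos(∠HIN) = (12² + (12·√2)² − 12²) / (2·12·12·√2) = 288/407.29 = 0.7071, so ∠HIN = 45°.

Therefore, the measure of angle ∠HIN = 45°.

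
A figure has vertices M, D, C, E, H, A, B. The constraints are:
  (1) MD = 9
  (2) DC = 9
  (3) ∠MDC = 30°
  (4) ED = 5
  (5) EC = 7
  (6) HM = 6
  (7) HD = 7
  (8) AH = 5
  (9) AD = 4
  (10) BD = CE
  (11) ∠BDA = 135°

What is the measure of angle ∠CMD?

Step 1: By the law of cosines on triangle MDC: MC² = 9² + 9² − 2·9·9·cos(30°) = 21.7, so MC ≈ 4.66.
Step 2: By the inverse law of cosines on triangle CMD: cos(∠CMD) = (4.66² + 9² − 9²) / (2·4.66·9) = 21.7/83.86 = 0.2588, so ∠CMD = 75°.

Therefore, the measure of angle ∠CMD = 75°.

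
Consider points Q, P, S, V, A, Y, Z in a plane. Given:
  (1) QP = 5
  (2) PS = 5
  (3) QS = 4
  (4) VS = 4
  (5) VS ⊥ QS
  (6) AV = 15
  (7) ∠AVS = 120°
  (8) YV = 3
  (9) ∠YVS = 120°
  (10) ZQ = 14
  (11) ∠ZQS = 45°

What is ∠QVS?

Step 1: By the law of cosines on triangle VSQ: VQ² = 4² + 4² − 2·4·4·cos(90°) = 32, so VQ = 4·√2.
Step 2: By the inverse law of cosines on triangle QVS: cos(∠QVS) = ((4·√2)² + 4² − 4²) / (2·4·√2·4) = 32/45.25 = 0.7071, so ∠QVS = 45°.

Therefore, the measure of angle ∠QVS = 45°.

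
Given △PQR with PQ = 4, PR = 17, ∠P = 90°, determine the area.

Area = (1/2) * PQ * PR * sin(P)
Area = (1/2) * 4 * 17 * sin(90°)
Area = (1/2) * 4 * 17 * 1
Area = 34

34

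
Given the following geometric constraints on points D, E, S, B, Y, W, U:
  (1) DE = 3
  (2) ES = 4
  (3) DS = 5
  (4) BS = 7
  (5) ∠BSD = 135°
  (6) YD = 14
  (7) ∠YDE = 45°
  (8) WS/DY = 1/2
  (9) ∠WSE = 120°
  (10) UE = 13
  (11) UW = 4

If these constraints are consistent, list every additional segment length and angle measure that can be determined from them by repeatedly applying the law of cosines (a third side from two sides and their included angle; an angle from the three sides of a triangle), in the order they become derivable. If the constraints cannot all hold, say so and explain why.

The constraints are consistent. Derivable facts, in order:
After 1 step:
- DB ≈ 11.11
- EW = √93
- EY ≈ 12.07
- ∠DES = 90°
- ∠DSE = 36.87°
- ∠EDS = 53.13°
After 2 steps:
- ∠BDS = 26.45°
- ∠DBS = 18.55°
- ∠DEY = 124.87°
- ∠DYE = 10.13°
- ∠EUW = 27.8°
- ∠EWS = 21.05°
- ∠EWU = 141.05°
- ∠SEW = 38.95°
- ∠UEW = 11.15°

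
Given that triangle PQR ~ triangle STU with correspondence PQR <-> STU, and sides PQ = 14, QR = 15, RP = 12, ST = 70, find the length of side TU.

Since the triangles are similar, the ratio of corresponding sides is constant.
Scale factor k = ST / PQ = 70 / 14 = 5
TU = k * QR = 5 * 15 = 75

75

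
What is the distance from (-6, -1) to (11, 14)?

d = sqrt((17)^2 + (15)^2) = sqrt(514)

sqrt(514)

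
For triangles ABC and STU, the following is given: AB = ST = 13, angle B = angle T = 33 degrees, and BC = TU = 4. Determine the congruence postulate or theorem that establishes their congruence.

The given information matches SAS: Two pairs of corresponding sides and the included angle are equal (Side-Angle-Side).

SAS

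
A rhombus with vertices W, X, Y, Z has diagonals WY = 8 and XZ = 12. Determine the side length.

In a rhombus, the diagonals bisect each other perpendicularly, creating four congruent right triangles.
Each triangle has legs 4 (half of 8) and 6 (half of 12).
The hypotenuse of each right triangle is a side of the rhombus:
side = sqrt(4^2 + 6^2) = sqrt(52) = 2*sqrt(13)

2*sqrt(13)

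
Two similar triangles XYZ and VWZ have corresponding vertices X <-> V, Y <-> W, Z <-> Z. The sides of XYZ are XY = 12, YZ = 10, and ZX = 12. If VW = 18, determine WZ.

Since the triangles are similar, the ratio of corresponding sides is constant.
Scale factor k = VW / XY = 18 / 12 = 3/2
WZ = k * YZ = 3/2 * 10 = 15

15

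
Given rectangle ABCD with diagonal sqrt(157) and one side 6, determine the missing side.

The diagonal of a rectangle forms a right triangle with the two sides.
Rearranging the Pythagorean theorem: missing side = sqrt(d^2 - known^2).
= sqrt(157 - 36) = sqrt(121) = 11.

11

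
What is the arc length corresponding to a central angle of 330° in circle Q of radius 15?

Arc length = 2πr × θ/360
= 2π × 15 × 11/12
= 55*pi/2

55*pi/2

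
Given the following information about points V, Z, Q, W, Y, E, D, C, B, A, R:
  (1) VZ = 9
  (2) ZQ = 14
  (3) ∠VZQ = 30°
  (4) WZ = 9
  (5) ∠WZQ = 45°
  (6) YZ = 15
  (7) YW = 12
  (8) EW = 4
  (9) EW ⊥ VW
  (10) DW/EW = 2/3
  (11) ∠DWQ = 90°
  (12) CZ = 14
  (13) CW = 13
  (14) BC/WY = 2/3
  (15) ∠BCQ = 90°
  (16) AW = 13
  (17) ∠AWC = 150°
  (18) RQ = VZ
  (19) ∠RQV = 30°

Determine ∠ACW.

Step 1: By the law of cosines on triangle CWA: CA² = 13² + 13² − 2·13·13·cos(150°) = 630.72, so CA ≈ 25.11.
Step 2: By the inverse law of cosines on triangle ACW: cos(∠ACW) = (25.11² + 13² − 13²) / (2·25.11·13) = 630.72/652.97 = 0.9659, so ∠ACW = 15°.

Therefore, the measure of angle ∠ACW = 15°.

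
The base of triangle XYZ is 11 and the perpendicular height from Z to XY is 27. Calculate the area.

A triangle's area is half the area of a rectangle with the same base and height.
Area = (1/2) * 11 * 27 = 297/2.

297/2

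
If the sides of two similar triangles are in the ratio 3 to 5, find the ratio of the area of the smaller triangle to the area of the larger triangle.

Area ratio = (side ratio)^2 = (3/5)^2 = 9:25.

9:25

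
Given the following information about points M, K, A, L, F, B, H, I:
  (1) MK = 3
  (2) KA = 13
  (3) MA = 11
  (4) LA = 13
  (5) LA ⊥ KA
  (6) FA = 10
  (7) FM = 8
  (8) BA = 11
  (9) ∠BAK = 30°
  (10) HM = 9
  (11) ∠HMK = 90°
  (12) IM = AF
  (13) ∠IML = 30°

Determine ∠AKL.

Step 1: By the law of cosines on triangle KAL: KL² = 13² + 13² − 2·13·13·cos(90°) = 338, so KL = 13·√2.
Step 2: By the inverse law of cosines on triangle AKL: cos(∠AKL) = (13² + (13·√2)² − 13²) / (2·13·13·√2) = 338/478 = 0.7071, so ∠AKL = 45°.

Therefore, the measure of angle ∠AKL = 45°.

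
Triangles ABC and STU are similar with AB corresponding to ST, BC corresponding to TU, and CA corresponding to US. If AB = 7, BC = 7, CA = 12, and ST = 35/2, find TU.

Similar triangles have proportional sides. Setting up the proportion:
ST / AB = TU / BC
35/2 / 7 = TU / 7
TU = 7 * 35/2 / 7 = 35/2.

35/2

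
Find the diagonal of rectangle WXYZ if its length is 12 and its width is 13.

d = sqrt(12^2 + 13^2) = sqrt(313)

sqrt(313)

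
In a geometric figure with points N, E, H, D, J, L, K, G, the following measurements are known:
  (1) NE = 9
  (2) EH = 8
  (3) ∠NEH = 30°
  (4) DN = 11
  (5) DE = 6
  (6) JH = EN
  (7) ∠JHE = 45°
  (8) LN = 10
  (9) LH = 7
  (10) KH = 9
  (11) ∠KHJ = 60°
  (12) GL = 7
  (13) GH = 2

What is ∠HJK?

From the given relations: JH = EN = 9.
Step 1: By the law of cosines on triangle JHK: JK² = 9² + 9² − 2·9·9·cos(60°) = 81, so JK = 9.
Step 2: By the inverse law of cosines on triangle HJK: cos(∠HJK) = (9² + 9² − 9²) / (2·9·9) = 81/162 = 0.5, so ∠HJK = 60°.

Therefore, the measure of angle ∠HJK = 60°.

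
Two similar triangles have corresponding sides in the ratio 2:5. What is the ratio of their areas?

Area ratio = (side ratio)^2 = (2/5)^2 = 4:25.

4:25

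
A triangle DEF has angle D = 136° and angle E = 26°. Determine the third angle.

By the triangle angle sum property, the three interior angles of any triangle add up to 180°.
We know angle D = 136° and angle E = 26°, so their sum is 162°.
Therefore angle F = 180° - 162° = 18°.

18 degrees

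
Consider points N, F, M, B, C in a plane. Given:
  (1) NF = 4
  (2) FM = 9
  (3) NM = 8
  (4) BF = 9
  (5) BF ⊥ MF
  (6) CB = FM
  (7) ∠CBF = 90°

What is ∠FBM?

Step 1: By the law of cosines on triangle BFM: BM² = 9² + 9² − 2·9·9·cos(90°) = 162, so BM = 9·√2.
Step 2: By the inverse law of cosines on triangle FBM: cos(∠FBM) = (9² + (9·√2)² − 9²) / (2·9·9·√2) = 162/229.1 = 0.7071, so ∠FBM = 45°.

Therefore, the measure of angle ∠FBM = 45°.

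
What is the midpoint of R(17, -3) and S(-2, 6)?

The midpoint is the point halfway along the segment.
Move half the horizontal distance: 17 + (-2 - 17)/2 = 17 + -19/2 = 15/2
Move half the vertical distance: -3 + (6 - -3)/2 = -3 + 9/2 = 3/2
Midpoint = (15/2, 3/2)

(15/2, 3/2)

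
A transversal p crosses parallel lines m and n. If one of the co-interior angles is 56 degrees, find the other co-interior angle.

Co-interior (same-side interior) angles are between the parallel lines on the same side of the transversal.
Unlike corresponding or alternate interior angles, they are supplementary rather than equal.
So the angle = 180 - 56 = 124 degrees.

124 degrees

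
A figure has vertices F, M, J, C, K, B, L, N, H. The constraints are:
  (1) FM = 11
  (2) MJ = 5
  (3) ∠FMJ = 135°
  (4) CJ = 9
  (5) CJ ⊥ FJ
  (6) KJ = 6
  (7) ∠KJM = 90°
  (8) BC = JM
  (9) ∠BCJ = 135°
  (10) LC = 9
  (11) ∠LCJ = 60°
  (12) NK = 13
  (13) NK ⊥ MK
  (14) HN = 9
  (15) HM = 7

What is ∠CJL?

Step 1: By the law of cosines on triangle JCL: JL² = 9² + 9² − 2·9·9·cos(60°) = 81, so JL = 9.
Step 2: By the inverse law of cosines on triangle CJL: cos(∠CJL) = (9² + 9² − 9²) / (2·9·9) = 81/162 = 0.5, so ∠CJL = 60°.

Therefore, the measure of angle ∠CJL = 60°.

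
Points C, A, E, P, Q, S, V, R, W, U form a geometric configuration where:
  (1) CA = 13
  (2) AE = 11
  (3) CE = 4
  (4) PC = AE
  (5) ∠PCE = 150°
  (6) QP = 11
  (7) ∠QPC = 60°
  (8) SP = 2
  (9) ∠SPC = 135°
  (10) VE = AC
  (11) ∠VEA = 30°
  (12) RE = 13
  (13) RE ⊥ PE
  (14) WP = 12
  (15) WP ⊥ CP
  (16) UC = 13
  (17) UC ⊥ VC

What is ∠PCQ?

From the given relations: PC = AE = 11.
Step 1: By the law of cosines on triangle CPQ: CQ² = 11² + 11² − 2·11·11·cos(60°) = 121, so CQ = 11.
Step 2: By the inverse law of cosines on triangle PCQ: cos(∠PCQ) = (11² + 11² − 11²) / (2·11·11) = 121/242 = 0.5, so ∠PCQ = 60°.

Therefore, the measure of angle ∠PCQ = 60°.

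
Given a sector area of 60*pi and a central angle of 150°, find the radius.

Sector area A = πr² × θ/360, so r² = 360A / (πθ).
r² = 360 × 60*pi / (π × 150)
r² = 144
r = 12

12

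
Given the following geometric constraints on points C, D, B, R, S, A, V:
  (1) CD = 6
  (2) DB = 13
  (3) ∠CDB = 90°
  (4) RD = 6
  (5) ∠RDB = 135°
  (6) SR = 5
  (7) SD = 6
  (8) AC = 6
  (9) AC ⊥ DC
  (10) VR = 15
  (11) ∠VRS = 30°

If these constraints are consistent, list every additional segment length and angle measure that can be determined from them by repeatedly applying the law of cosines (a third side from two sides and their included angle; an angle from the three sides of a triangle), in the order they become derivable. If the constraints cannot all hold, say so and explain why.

The constraints are consistent. Derivable facts, in order:
After 1 step:
- BR ≈ 17.76
- CB ≈ 14.32
- DA = 6·√2
- SV ≈ 10.96
- ∠DRS = 65.38°
- ∠DSR = 65.38°
- ∠RDS = 49.25°
After 2 steps:
- ∠ADC = 45°
- ∠BCD = 65.22°
- ∠BRD = 31.18°
- ∠CAD = 45°
- ∠CBD = 24.78°
- ∠DBR = 13.82°
- ∠RSV = 136.81°
- ∠RVS = 13.19°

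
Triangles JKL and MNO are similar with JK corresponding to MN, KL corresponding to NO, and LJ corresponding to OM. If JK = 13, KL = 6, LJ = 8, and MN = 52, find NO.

k = 52/13 = 4. NO = 4 * 6 = 24.

24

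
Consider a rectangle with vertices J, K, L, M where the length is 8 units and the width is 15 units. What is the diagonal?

Using the Pythagorean theorem:
d² = 8² + 15² = 64 + 225 = 289
d = sqrt(289) = 17

17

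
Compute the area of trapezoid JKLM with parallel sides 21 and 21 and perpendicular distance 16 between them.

Area = (21 + 21) * 16 / 2 = 672 / 2 = 336

336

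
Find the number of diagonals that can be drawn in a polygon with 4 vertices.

Total line segments between 4 vertices = C(4,2) = 6.
Subtract the 4 sides: 6 - 4 = 2 diagonals.

2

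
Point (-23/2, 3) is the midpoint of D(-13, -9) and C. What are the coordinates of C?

Using the midpoint formula: M = ((x1 + x2)/2, (y1 + y2)/2)
We know M = (-23/2, 3) and D = (-13, -9)
For x: -23/2 = (-13 + x2)/2, so x2 = 2*-23/2 - -13 = -10
For y: 3 = (-9 + y2)/2, so y2 = 2*3 - -9 = 15
C = (-10, 15)

(-10, 15)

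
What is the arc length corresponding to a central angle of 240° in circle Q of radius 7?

Arc length = 2π(7)(2/3) = 28*pi/3

28*pi/3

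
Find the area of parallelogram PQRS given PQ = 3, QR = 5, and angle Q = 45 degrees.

Area = a * b * sin(theta)
Area = 3 * 5 * sin(45 degrees)
Area = 15 * sqrt(2)/2
Area = 15*sqrt(2)/2

15*sqrt(2)/2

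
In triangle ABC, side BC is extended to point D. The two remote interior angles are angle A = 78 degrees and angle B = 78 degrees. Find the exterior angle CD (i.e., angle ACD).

By the exterior angle theorem, an exterior angle of a triangle equals the sum of the two remote interior angles.
Exterior angle = angle A + angle B
Exterior angle = 78 + 78 = 156 degrees

156 degrees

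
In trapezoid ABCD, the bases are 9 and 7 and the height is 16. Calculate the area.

Area of a trapezoid = (base1 + base2) * height / 2
Area = (9 + 7) * 16 / 2
Area = 16 * 16 / 2
Area = 256 / 2
Area = 128

128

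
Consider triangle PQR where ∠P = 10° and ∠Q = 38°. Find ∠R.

angle R = 180 - 10 - 38 = 132 degrees.

132 degrees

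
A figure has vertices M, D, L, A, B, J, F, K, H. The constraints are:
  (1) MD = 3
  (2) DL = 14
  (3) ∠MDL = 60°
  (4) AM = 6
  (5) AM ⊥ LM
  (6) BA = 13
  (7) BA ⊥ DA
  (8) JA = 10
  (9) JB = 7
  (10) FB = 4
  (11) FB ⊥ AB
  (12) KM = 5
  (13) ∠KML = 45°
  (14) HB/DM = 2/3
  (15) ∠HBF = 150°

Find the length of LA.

Step 1: By the law of cosines on triangle LDM: LM² = 14² + 3² − 2·14·3·cos(60°) = 163, so LM = √163.
Step 2: By the law of cosines on triangle LMA: LA² = √163² + 6² − 2·√163·6·cos(90°) = 199, so LA = √199.

Therefore, the length of LA = √199.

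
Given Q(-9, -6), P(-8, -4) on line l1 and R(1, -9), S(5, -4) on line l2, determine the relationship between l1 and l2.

Slope of line 1: m1 = (-4 - -6)/(-8 - -9) = 2/1 = 2
Slope of line 2: m2 = (-4 - -9)/(5 - 1) = 5/4 = 5/4
m1 != m2 (2 != 5/4), so not parallel.
m1 * m2 = (2) * (5/4) = 5/2 != -1, so not perpendicular.
The lines are neither parallel nor perpendicular.

Neither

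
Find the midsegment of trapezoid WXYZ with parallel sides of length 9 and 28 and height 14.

The midsegment of a trapezoid = (base1 + base2) / 2
midsegment = (9 + 28) / 2
midsegment = 37 / 2
midsegment = 37/2

37/2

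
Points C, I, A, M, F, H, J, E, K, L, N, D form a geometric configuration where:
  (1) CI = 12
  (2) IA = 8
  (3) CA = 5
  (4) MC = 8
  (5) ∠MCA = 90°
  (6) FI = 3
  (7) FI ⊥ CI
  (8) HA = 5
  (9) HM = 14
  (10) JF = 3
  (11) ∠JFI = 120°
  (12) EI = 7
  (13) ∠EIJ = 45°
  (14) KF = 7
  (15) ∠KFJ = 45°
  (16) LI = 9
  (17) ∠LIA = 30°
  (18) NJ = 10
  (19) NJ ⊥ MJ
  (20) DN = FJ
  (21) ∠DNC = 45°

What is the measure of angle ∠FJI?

Step 1: By the law of cosines on triangle JFI: JI² = 3² + 3² − 2·3·3·cos(120°) = 27, so JI = 3·√3.
Step 2: By the inverse law of cosines on triangle FJI: cos(∠FJI) = (3² + (3·√3)² − 3²) / (2·3·3·√3) = 27/31.18 = 0.866, so ∠FJI = 30°.

Therefore, the measure of angle ∠FJI = 30°.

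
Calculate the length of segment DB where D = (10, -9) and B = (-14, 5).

d = sqrt((-14 - 10)^2 + (5 - -9)^2)
d = sqrt(-24^2 + 14^2)
d = sqrt(576 + 196)
d = sqrt(772) = 2*sqrt(193)

2*sqrt(193)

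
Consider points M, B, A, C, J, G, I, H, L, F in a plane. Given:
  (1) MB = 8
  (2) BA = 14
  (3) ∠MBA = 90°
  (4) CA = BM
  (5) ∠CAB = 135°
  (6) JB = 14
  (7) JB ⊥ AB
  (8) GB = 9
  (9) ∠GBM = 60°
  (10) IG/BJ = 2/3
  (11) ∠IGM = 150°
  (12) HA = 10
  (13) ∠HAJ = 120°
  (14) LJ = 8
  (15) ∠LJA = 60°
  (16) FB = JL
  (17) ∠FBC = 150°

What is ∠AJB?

Step 1: By the law of cosines on triangle JBA: JA² = 14² + 14² − 2·14·14·cos(90°) = 392, so JA = 14·√2.
Step 2: By the inverse law of cosines on triangle AJB: cos(∠AJB) = ((14·√2)² + 14² − 14²) / (2·14·√2·14) = 392/554.37 = 0.7071, so ∠AJB = 45°.

Therefore, the measure of angle ∠AJB = 45°.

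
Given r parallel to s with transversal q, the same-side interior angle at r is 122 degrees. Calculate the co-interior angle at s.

Co-interior angles sum to 180: 180 - 122 = 58 degrees.

58 degrees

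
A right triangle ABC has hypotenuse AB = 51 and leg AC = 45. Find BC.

Rearranging the Pythagorean theorem to solve for the unknown leg:
leg^2 = hypotenuse^2 - known_leg^2 = 2601 - 2025 = 576
leg = sqrt(576) = 24.

24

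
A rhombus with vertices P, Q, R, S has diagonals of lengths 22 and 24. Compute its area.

Area of a rhombus = (d1 * d2) / 2
Area = (22 * 24) / 2
Area = 528 / 2
Area = 264

264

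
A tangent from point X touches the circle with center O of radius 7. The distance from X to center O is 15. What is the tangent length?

tangent = √(d² - r²) = √(15² - 7²) = √(225 - 49) = √176 = 4*sqrt(11)

4*sqrt(11)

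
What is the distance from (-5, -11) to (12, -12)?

d = sqrt((17)^2 + (-1)^2) = sqrt(290)

sqrt(290)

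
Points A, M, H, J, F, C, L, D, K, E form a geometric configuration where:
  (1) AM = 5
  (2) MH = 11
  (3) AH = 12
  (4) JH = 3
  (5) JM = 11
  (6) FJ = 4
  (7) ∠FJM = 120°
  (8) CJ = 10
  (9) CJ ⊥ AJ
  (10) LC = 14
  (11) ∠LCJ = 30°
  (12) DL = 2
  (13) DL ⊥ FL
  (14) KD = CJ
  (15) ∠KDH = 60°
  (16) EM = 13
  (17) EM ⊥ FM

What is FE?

Step 1: By the law of cosines on triangle FJM: FM² = 4² + 11² − 2·4·11·cos(120°) = 181, so FM = √181.
Step 2: By the law of cosines on triangle FME: FE² = √181² + 13² − 2·√181·13·cos(90°) = 350, so FE = 5·√14.

Therefore, the length of FE = 5·√14.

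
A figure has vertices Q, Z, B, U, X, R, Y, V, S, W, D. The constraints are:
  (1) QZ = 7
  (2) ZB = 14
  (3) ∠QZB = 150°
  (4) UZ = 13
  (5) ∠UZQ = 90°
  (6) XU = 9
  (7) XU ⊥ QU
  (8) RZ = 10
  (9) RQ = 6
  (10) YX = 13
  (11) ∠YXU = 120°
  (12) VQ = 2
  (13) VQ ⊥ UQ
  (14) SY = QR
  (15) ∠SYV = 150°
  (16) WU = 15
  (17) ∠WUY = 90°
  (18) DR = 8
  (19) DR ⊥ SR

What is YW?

Step 1: By the law of cosines on triangle UXY: UY² = 9² + 13² − 2·9·13·cos(120°) = 367, so UY ≈ 19.16.
Step 2: By the law of cosines on triangle YUW: YW² = 19.16² + 15² − 2·19.16·15·cos(90°) = 592, so YW = 4·√37.

Therefore, the length of YW = 4·√37.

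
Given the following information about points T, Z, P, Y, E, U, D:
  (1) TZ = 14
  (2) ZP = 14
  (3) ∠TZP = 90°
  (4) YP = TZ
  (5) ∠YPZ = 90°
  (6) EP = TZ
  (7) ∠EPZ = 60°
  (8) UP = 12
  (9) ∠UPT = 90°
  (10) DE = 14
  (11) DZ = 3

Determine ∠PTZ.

Step 1: By the law of cosines on triangle TZP: TP² = 14² + 14² − 2·14·14·cos(90°) = 392, so TP = 14·√2.
Step 2: By the inverse law of cosines on triangle PTZ: cos(∠PTZ) = ((14·√2)² + 14² − 14²) / (2·14·√2·14) = 392/554.37 = 0.7071, so ∠PTZ = 45°.

Therefore, the measure of angle ∠PTZ = 45°.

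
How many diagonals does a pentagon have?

The number of diagonals in an n-gon is n(n - 3)/2.
For n = 5: 5(5 - 3)/2 = 5 × 2 / 2 = 5.

5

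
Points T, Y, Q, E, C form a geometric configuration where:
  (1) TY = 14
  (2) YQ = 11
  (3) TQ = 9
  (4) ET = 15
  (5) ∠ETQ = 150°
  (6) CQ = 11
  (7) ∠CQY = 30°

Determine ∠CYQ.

Step 1: By the law of cosines on triangle YQC: YC² = 11² + 11² − 2·11·11·cos(30°) = 32.42, so YC ≈ 5.69.
Step 2: By the inverse law of cosines on triangle CYQ: cos(∠CYQ) = (5.69² + 11² − 11²) / (2·5.69·11) = 32.42/125.27 = 0.2588, so ∠CYQ = 75°.

Therefore, the measure of angle ∠CYQ = 75°.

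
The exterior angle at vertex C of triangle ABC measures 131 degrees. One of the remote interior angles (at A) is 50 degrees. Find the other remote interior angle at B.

angle B = 131 - 50 = 81 degrees (exterior angle theorem).

81 degrees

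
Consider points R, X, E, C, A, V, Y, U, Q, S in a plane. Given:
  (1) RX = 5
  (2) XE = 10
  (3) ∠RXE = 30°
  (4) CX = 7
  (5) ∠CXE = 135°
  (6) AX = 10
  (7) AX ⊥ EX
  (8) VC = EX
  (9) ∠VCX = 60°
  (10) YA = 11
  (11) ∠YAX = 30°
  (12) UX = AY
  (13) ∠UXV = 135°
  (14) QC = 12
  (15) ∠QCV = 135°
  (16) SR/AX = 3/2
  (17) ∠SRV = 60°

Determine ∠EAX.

Step 1: By the law of cosines on triangle AXE: AE² = 10² + 10² − 2·10·10·cos(90°) = 200, so AE = 10·√2.
Step 2: By the inverse law of cosines on triangle EAX: cos(∠EAX) = ((10·√2)² + 10² − 10²) / (2·10·√2·10) = 200/282.84 = 0.7071, so ∠EAX = 45°.

Therefore, the measure of angle ∠EAX = 45°.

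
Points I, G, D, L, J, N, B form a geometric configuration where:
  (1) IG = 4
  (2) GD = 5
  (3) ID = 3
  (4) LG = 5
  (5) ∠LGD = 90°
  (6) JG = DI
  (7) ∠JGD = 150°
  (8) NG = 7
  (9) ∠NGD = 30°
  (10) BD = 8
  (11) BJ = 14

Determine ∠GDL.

Step 1: By the law of cosines on triangle DGL: DL² = 5² + 5² − 2·5·5·cos(90°) = 50, so DL = 5·√2.
Step 2: By the inverse law of cosines on triangle GDL: cos(∠GDL) = (5² + (5·√2)² − 5²) / (2·5·5·√2) = 50/70.71 = 0.7071, so ∠GDL = 45°.

Therefore, the measure of angle ∠GDL = 45°.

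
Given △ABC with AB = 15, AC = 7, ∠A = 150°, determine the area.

Area = (1/2) * AB * AC * sin(A)
Area = (1/2) * 15 * 7 * sin(150°)
Area = (1/2) * 15 * 7 * 1/2
Area = 105/4

105/4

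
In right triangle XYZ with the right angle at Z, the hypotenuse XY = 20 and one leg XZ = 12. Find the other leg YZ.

Rearranging the Pythagorean theorem to solve for the unknown leg:
leg^2 = hypotenuse^2 - known_leg^2 = 400 - 144 = 256
leg = sqrt(256) = 16.

16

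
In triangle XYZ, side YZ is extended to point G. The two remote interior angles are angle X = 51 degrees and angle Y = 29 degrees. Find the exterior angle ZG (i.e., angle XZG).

By the exterior angle theorem, an exterior angle of a triangle equals the sum of the two remote interior angles.
Exterior angle = angle X + angle Y
Exterior angle = 51 + 29 = 80 degrees

80 degrees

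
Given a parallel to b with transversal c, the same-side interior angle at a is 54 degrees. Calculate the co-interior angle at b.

Co-interior angles (same-side interior) formed by parallel lines and a transversal are supplementary (sum to 180 degrees).
The given angle is 54 degrees.
The co-interior angle = 180 - 54 = 126 degrees.

126 degrees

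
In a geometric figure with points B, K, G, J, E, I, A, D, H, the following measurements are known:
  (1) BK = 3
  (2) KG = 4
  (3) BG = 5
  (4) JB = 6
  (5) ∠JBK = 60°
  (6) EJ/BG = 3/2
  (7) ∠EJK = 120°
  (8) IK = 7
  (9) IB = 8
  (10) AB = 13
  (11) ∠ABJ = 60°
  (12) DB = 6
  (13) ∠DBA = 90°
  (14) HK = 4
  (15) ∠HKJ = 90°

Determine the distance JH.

Step 1: By the law of cosines on triangle JBK: JK² = 6² + 3² − 2·6·3·cos(60°) = 27, so JK = 3·√3.
Step 2: By the law of cosines on triangle JKH: JH² = (3·√3)² + 4² − 2·3·√3·4·cos(90°) = 43, so JH = √43.

Therefore, the length of JH = √43.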